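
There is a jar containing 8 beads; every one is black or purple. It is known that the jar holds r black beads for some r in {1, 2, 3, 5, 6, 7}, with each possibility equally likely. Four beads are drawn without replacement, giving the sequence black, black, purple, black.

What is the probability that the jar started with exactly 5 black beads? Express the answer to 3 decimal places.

0.273

Compute the likelihood of the observed sequence for each case: P(data | r = 1) = (1/8)(0/7) = 0; P(data | r = 2) = (2/8)(1/7)(6/6)(0/5) = 0; P(data | r = 3) = (3/8)(2/7)(5/6)(1/5) = 1/56; P(data | r = 5) = (5/8)(4/7)(3/6)(3/5) = 3/28; P(data | r = 6) = (6/8)(5/7)(2/6)(4/5) = 1/7; P(data | r = 7) = (7/8)(6/7)(1/6)(5/5) = 1/8.
The prior-weighted likelihoods are 1/6 · 0 = 0, 1/6 · 0 = 0, 1/6 · 1/56 = 1/336, 1/6 · 3/28 = 1/56, 1/6 · 1/7 = 1/42, 1/6 · 1/8 = 1/48; summing to 11/168.
Hence P(r = 5 | data) = (1/56) / (11/168) = 3/11.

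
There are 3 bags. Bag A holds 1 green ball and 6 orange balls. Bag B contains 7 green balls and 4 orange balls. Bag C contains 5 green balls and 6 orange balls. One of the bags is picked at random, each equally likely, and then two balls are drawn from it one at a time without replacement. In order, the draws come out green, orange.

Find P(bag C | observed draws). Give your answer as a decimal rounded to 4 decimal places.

Under each hypothesis, the probability of the observed sequence is: P(data | bag A) = (1/7)(6/6) = 1/7; P(data | bag B) = (7/11)(4/10) = 14/55; P(data | bag C) = (5/11)(6/10) = 3/11.
Weighting by the prior gives 1/3 · 1/7 = 1/21, 1/3 · 14/55 = 14/165, 1/3 · 3/11 = 1/11; with total 86/385.
Hence P(bag C | data) = (1/11) / (86/385) = 35/86.

0.4070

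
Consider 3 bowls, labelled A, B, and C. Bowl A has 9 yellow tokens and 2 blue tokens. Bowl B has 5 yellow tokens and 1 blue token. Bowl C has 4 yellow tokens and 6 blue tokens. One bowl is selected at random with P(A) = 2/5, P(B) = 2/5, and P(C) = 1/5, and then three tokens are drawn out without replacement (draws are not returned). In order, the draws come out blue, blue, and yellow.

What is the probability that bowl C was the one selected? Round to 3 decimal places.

The likelihood of the observed sequence under each hypothesis: P(data | bowl A) = (2/11)(1/10)(9/9) = 0.018182; P(data | bowl B) = (1/6)(0/5) = 0; P(data | bowl C) = (6/10)(5/9)(4/8) = 0.16667.
Multiplying each by its prior: 2/5 · 0.018182 = 0.0072727, 2/5 · 0 = 0, 1/5 · 0.16667 = 0.033333; summing to 0.040606.
So P(bowl C | data) = (0.033333) / (0.040606) = 0.8209.

0.821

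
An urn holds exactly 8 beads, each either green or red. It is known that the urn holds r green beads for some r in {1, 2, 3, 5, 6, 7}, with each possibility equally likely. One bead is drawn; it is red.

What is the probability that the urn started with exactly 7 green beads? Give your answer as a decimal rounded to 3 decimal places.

Compute the likelihood of this draw for each case: P(data | r = 1) = (7/8) = 7/8; P(data | r = 2) = (6/8) = 3/4; P(data | r = 3) = (5/8) = 5/8; P(data | r = 5) = (3/8) = 3/8; P(data | r = 6) = (2/8) = 1/4; P(data | r = 7) = (1/8) = 1/8.
The prior-weighted likelihoods are 1/6 · 7/8 = 7/48, 1/6 · 3/4 = 1/8, 1/6 · 5/8 = 5/48, 1/6 · 3/8 = 1/16, 1/6 · 1/4 = 1/24, 1/6 · 1/8 = 1/48; these sum to 1/2.
Therefore the posterior P(r = 7 | data) = (1/48) / (1/2) = 1/24.

0.042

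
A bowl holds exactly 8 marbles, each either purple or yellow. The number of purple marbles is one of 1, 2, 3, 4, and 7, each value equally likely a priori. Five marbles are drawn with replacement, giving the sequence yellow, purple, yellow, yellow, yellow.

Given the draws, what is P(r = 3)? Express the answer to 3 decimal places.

For each hypothesis, P(data | H) works out to: P(data | r = 1) = (7/8)(1/8)(7/8)(7/8)(7/8) = 0.073273; P(data | r = 2) = (6/8)(2/8)(6/8)(6/8)(6/8) = 0.079102; P(data | r = 3) = (5/8)(3/8)(5/8)(5/8)(5/8) = 0.05722; P(data | r = 4) = (4/8)(4/8)(4/8)(4/8)(4/8) = 0.03125; P(data | r = 7) = (1/8)(7/8)(1/8)(1/8)(1/8) = 0.00021362.
The prior-weighted likelihoods are 1/5 · 0.073273 = 0.014655, 1/5 · 0.079102 = 0.01582, 1/5 · 0.05722 = 0.011444, 1/5 · 0.03125 = 0.00625, 1/5 · 0.00021362 = 4.2725e-05; with total 0.048212.
By Bayes' rule, P(r = 3 | data) = (0.011444) / (0.048212) = 0.23737.

0.237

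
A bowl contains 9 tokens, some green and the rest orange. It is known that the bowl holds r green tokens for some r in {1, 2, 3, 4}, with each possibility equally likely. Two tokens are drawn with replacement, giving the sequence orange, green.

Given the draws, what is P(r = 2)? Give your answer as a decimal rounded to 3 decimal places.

0.233

For each hypothesis, P(data | H) works out to: P(data | r = 1) = (8/9)(1/9) = 8/81; P(data | r = 2) = (7/9)(2/9) = 14/81; P(data | r = 3) = (6/9)(3/9) = 2/9; P(data | r = 4) = (5/9)(4/9) = 20/81.
Multiplying each by its prior: 1/4 · 8/81 = 2/81, 1/4 · 14/81 = 7/162, 1/4 · 2/9 = 1/18, 1/4 · 20/81 = 5/81; with total 5/27.
By Bayes' rule, P(r = 2 | data) = (7/162) / (5/27) = 7/30.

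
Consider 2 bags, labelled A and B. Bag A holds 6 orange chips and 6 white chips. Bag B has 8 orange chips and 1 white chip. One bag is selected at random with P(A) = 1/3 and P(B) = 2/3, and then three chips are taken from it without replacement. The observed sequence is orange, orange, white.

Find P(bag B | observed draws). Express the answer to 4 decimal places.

0.6197

Compute the likelihood of the observed sequence for each case: P(data | bag A) = (6/12)(5/11)(6/10) = 3/22; P(data | bag B) = (8/9)(7/8)(1/7) = 1/9.
Multiplying each by its prior: 1/3 · 3/22 = 1/22, 2/3 · 1/9 = 2/27; these sum to 71/594.
Therefore the posterior P(bag B | data) = (2/27) / (71/594) = 44/71.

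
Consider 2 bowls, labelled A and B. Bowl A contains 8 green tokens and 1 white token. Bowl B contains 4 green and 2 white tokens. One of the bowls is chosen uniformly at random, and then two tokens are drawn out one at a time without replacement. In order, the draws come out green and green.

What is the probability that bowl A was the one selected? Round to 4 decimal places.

0.6604

Under each hypothesis, the probability of the observed sequence is: P(data | bowl A) = (8/9)(7/8) = 7/9; P(data | bowl B) = (4/6)(3/5) = 2/5.
The prior-weighted likelihoods are 1/2 · 7/9 = 7/18, 1/2 · 2/5 = 1/5; summing to 53/90.
Therefore the posterior P(bowl A | data) = (7/18) / (53/90) = 35/53.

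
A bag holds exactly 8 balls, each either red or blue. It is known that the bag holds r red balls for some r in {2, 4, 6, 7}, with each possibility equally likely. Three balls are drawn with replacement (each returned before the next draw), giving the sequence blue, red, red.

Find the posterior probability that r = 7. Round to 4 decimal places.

0.2344

For each hypothesis, P(data | H) works out to: P(data | r = 2) = (6/8)(2/8)(2/8) = 0.046875; P(data | r = 4) = (4/8)(4/8)(4/8) = 0.125; P(data | r = 6) = (2/8)(6/8)(6/8) = 0.14062; P(data | r = 7) = (1/8)(7/8)(7/8) = 0.095703.
The prior-weighted likelihoods are 1/4 · 0.046875 = 0.011719, 1/4 · 0.125 = 0.03125, 1/4 · 0.14062 = 0.035156, 1/4 · 0.095703 = 0.023926; these sum to 0.10205.
Therefore the posterior P(r = 7 | data) = (0.023926) / (0.10205) = 0.23445.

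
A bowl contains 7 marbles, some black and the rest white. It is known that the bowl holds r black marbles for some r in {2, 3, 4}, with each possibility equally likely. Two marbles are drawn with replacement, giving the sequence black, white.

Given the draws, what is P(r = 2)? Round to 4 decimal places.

For each hypothesis, P(data | H) works out to: P(data | r = 2) = (2/7)(5/7) = 10/49; P(data | r = 3) = (3/7)(4/7) = 12/49; P(data | r = 4) = (4/7)(3/7) = 12/49.
Weighting by the prior gives 1/3 · 10/49 = 10/147, 1/3 · 12/49 = 4/49, 1/3 · 12/49 = 4/49; summing to 34/147.
By Bayes' rule, P(r = 2 | data) = (10/147) / (34/147) = 5/17.

0.2941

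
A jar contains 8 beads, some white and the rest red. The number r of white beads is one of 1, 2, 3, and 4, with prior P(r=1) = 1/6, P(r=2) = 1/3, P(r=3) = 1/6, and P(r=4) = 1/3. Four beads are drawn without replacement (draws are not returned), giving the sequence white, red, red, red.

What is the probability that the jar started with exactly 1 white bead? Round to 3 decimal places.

0.198

The likelihood of the observed sequence under each hypothesis: P(data | r = 1) = (1/8)(7/7)(6/6)(5/5) = 1/8; P(data | r = 2) = (2/8)(6/7)(5/6)(4/5) = 1/7; P(data | r = 3) = (3/8)(5/7)(4/6)(3/5) = 3/28; P(data | r = 4) = (4/8)(4/7)(3/6)(2/5) = 2/35.
Multiplying each by its prior: 1/6 · 1/8 = 1/48, 1/3 · 1/7 = 1/21, 1/6 · 3/28 = 1/56, 1/3 · 2/35 = 2/105; summing to 59/560.
Hence P(r = 1 | data) = (1/48) / (59/560) = 35/177.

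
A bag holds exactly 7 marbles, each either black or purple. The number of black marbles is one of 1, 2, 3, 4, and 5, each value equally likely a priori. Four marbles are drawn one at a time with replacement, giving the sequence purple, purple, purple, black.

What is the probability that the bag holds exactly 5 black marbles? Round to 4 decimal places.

0.0496

The likelihood of the observed sequence under each hypothesis: P(data | r = 1) = (6/7)(6/7)(6/7)(1/7) = 0.089963; P(data | r = 2) = (5/7)(5/7)(5/7)(2/7) = 0.10412; P(data | r = 3) = (4/7)(4/7)(4/7)(3/7) = 0.079967; P(data | r = 4) = (3/7)(3/7)(3/7)(4/7) = 0.044981; P(data | r = 5) = (2/7)(2/7)(2/7)(5/7) = 0.01666.
Weighting by the prior gives 1/5 · 0.089963 = 0.017993, 1/5 · 0.10412 = 0.020825, 1/5 · 0.079967 = 0.015993, 1/5 · 0.044981 = 0.0089963, 1/5 · 0.01666 = 0.0033319; summing to 0.067139.
Therefore the posterior P(r = 5 | data) = (0.0033319) / (0.067139) = 0.049628.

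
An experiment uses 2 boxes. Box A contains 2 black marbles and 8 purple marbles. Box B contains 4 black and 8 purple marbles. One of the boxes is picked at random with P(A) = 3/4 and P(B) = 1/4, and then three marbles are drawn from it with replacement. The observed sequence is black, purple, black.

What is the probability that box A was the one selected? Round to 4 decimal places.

Under each hypothesis, the probability of the observed sequence is: P(data | box A) = (2/10)(8/10)(2/10) = 0.032; P(data | box B) = (4/12)(8/12)(4/12) = 0.074074.
The prior-weighted likelihoods are 3/4 · 0.032 = 0.024, 1/4 · 0.074074 = 0.018519; these sum to 0.042519.
Therefore the posterior P(box A | data) = (0.024) / (0.042519) = 0.56446.

0.5645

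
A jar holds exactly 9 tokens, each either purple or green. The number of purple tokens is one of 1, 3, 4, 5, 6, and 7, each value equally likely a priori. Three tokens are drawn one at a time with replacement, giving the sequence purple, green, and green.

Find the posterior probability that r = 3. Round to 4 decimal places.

0.2488

Compute the likelihood of the observed sequence for each case: P(data | r = 1) = (1/9)(8/9)(8/9) = 0.087791; P(data | r = 3) = (3/9)(6/9)(6/9) = 0.14815; P(data | r = 4) = (4/9)(5/9)(5/9) = 0.13717; P(data | r = 5) = (5/9)(4/9)(4/9) = 0.10974; P(data | r = 6) = (6/9)(3/9)(3/9) = 0.074074; P(data | r = 7) = (7/9)(2/9)(2/9) = 0.038409.
The prior-weighted likelihoods are 1/6 · 0.087791 = 0.014632, 1/6 · 0.14815 = 0.024691, 1/6 · 0.13717 = 0.022862, 1/6 · 0.10974 = 0.01829, 1/6 · 0.074074 = 0.012346, 1/6 · 0.038409 = 0.0064015; with total 0.099223.
By Bayes' rule, P(r = 3 | data) = (0.024691) / (0.099223) = 0.24885.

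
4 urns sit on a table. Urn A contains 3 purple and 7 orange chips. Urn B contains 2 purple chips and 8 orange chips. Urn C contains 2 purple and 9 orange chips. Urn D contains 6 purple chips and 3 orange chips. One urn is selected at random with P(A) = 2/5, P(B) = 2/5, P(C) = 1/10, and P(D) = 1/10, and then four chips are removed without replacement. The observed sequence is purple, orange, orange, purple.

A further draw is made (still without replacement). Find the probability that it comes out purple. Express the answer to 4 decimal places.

0.2208

Compute the likelihood of the observed sequence for each case: P(data | urn A) = (3/10)(7/9)(6/8)(2/7) = 0.05; P(data | urn B) = (2/10)(8/9)(7/8)(1/7) = 0.022222; P(data | urn C) = (2/11)(9/10)(8/9)(1/8) = 0.018182; P(data | urn D) = (6/9)(3/8)(2/7)(5/6) = 0.059524.
Multiplying each by its prior: 2/5 · 0.05 = 0.02, 2/5 · 0.022222 = 0.0088889, 1/10 · 0.018182 = 0.0018182, 1/10 · 0.059524 = 0.0059524; with total 0.036659.
Dividing through by the total gives posterior P(urn A | data) = 0.54556, P(urn B | data) = 0.24247, P(urn C | data) = 0.049597, P(urn D | data) = 0.16237.
So P(purple next | data) = Σ P(purple next | H) P(H | data) = (1/6)(0.54556) + (0)(0.24247) + (0)(0.049597) + (4/5)(0.16237) = 0.22082.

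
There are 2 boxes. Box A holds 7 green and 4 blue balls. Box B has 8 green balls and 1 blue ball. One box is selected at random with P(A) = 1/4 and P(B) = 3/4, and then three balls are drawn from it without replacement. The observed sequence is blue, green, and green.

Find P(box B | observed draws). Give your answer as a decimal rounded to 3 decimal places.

0.663

For each hypothesis, P(data | H) works out to: P(data | box A) = (4/11)(7/10)(6/9) = 28/165; P(data | box B) = (1/9)(8/8)(7/7) = 1/9.
Multiplying each by its prior: 1/4 · 28/165 = 7/165, 3/4 · 1/9 = 1/12; these sum to 83/660.
So P(box B | data) = (1/12) / (83/660) = 55/83.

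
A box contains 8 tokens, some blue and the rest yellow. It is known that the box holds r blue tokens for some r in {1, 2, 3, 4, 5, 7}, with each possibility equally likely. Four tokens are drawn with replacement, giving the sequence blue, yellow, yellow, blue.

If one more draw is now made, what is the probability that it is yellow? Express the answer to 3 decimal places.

0.538

Under each hypothesis, the probability of the observed sequence is: P(data | r = 1) = (1/8)(7/8)(7/8)(1/8) = 0.011963; P(data | r = 2) = (2/8)(6/8)(6/8)(2/8) = 0.035156; P(data | r = 3) = (3/8)(5/8)(5/8)(3/8) = 0.054932; P(data | r = 4) = (4/8)(4/8)(4/8)(4/8) = 0.0625; P(data | r = 5) = (5/8)(3/8)(3/8)(5/8) = 0.054932; P(data | r = 7) = (7/8)(1/8)(1/8)(7/8) = 0.011963.
Weighting by the prior gives 1/6 · 0.011963 = 0.0019938, 1/6 · 0.035156 = 0.0058594, 1/6 · 0.054932 = 0.0091553, 1/6 · 0.0625 = 0.010417, 1/6 · 0.054932 = 0.0091553, 1/6 · 0.011963 = 0.0019938; with total 0.038574.
Normalising, the posterior is P(r = 1 | data) = 0.051688, P(r = 2 | data) = 0.1519, P(r = 3 | data) = 0.23734, P(r = 4 | data) = 0.27004, P(r = 5 | data) = 0.23734, P(r = 7 | data) = 0.051688.
So P(yellow next | data) = Σ P(yellow next | H) P(H | data) = (7/8)(0.051688) + (3/4)(0.1519) + (5/8)(0.23734) + (1/2)(0.27004) + (3/8)(0.23734) + (1/8)(0.051688) = 0.53797.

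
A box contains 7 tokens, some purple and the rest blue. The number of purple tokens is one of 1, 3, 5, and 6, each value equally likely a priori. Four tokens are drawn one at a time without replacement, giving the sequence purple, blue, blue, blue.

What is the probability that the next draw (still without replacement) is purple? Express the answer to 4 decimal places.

Compute the likelihood of the observed sequence for each case: P(data | r = 1) = (1/7)(6/6)(5/5)(4/4) = 1/7; P(data | r = 3) = (3/7)(4/6)(3/5)(2/4) = 3/35; P(data | r = 5) = (5/7)(2/6)(1/5)(0/4) = 0; P(data | r = 6) = (6/7)(1/6)(0/5) = 0.
Multiplying each by its prior: 1/4 · 1/7 = 1/28, 1/4 · 3/35 = 3/140, 1/4 · 0 = 0, 1/4 · 0 = 0; these sum to 2/35.
Dividing through by the total gives posterior P(r = 1 | data) = 5/8, P(r = 3 | data) = 3/8, P(r = 5 | data) = 0, P(r = 6 | data) = 0.
So P(purple next | data) = Σ P(purple next | H) P(H | data) = (0)(5/8) + (2/3)(3/8) = 1/4.

0.2500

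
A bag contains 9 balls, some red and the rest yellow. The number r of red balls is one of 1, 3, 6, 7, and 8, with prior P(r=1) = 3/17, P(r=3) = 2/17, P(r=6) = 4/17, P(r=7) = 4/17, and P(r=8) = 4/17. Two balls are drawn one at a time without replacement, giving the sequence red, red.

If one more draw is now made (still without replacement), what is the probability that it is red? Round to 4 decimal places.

0.7296

Under each hypothesis, the probability of the observed sequence is: P(data | r = 1) = (1/9)(0/8) = 0; P(data | r = 3) = (3/9)(2/8) = 1/12; P(data | r = 6) = (6/9)(5/8) = 5/12; P(data | r = 7) = (7/9)(6/8) = 7/12; P(data | r = 8) = (8/9)(7/8) = 7/9.
Weighting by the prior gives 3/17 · 0 = 0, 2/17 · 1/12 = 1/102, 4/17 · 5/12 = 5/51, 4/17 · 7/12 = 7/51, 4/17 · 7/9 = 28/153; with total 131/306.
The posterior is then P(r = 1 | data) = 0, P(r = 3 | data) = 3/131, P(r = 6 | data) = 30/131, P(r = 7 | data) = 42/131, P(r = 8 | data) = 56/131.
The predictive probability is P(red next | data) = (1/7)(3/131) + (4/7)(30/131) + (5/7)(42/131) + (6/7)(56/131) = 669/917.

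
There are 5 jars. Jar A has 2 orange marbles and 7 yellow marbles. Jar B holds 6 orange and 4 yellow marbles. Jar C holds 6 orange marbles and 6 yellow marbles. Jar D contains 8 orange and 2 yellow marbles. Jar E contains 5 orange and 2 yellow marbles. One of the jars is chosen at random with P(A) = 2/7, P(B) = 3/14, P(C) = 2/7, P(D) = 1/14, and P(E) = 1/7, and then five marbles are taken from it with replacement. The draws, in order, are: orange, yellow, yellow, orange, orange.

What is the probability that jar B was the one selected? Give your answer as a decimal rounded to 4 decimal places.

0.3093

The likelihood of the observed sequence under each hypothesis: P(data | jar A) = (2/9)(7/9)(7/9)(2/9)(2/9) = 0.0066386; P(data | jar B) = (6/10)(4/10)(4/10)(6/10)(6/10) = 0.03456; P(data | jar C) = (6/12)(6/12)(6/12)(6/12)(6/12) = 0.03125; P(data | jar D) = (8/10)(2/10)(2/10)(8/10)(8/10) = 0.02048; P(data | jar E) = (5/7)(2/7)(2/7)(5/7)(5/7) = 0.02975.
Multiplying each by its prior: 2/7 · 0.0066386 = 0.0018967, 3/14 · 0.03456 = 0.0074057, 2/7 · 0.03125 = 0.0089286, 1/14 · 0.02048 = 0.0014629, 1/7 · 0.02975 = 0.0042499; with total 0.023944.
Therefore the posterior P(jar B | data) = (0.0074057) / (0.023944) = 0.3093.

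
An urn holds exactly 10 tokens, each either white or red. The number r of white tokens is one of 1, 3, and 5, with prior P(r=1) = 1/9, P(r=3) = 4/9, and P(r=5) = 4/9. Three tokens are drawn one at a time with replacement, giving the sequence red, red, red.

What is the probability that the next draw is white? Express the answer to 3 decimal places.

The likelihood of the observed sequence under each hypothesis: P(data | r = 1) = (9/10)(9/10)(9/10) = 0.729; P(data | r = 3) = (7/10)(7/10)(7/10) = 0.343; P(data | r = 5) = (5/10)(5/10)(5/10) = 0.125.
Multiplying each by its prior: 1/9 · 0.729 = 0.081, 4/9 · 0.343 = 0.15244, 4/9 · 0.125 = 0.055556; with total 0.289.
The posterior is then P(r = 1 | data) = 0.28028, P(r = 3 | data) = 0.52749, P(r = 5 | data) = 0.19223.
Averaging over the posterior, P(white next | data) = (1/10)(0.28028) + (3/10)(0.52749) + (1/2)(0.19223) = 0.28239.

0.282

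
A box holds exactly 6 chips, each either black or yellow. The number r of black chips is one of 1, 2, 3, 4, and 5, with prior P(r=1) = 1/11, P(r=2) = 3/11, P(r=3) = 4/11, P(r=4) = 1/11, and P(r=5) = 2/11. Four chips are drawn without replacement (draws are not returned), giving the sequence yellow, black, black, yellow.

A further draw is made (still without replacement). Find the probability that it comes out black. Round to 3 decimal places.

0.400

Under each hypothesis, the probability of the observed sequence is: P(data | r = 1) = (5/6)(1/5)(0/4) = 0; P(data | r = 2) = (4/6)(2/5)(1/4)(3/3) = 1/15; P(data | r = 3) = (3/6)(3/5)(2/4)(2/3) = 1/10; P(data | r = 4) = (2/6)(4/5)(3/4)(1/3) = 1/15; P(data | r = 5) = (1/6)(5/5)(4/4)(0/3) = 0.
The prior-weighted likelihoods are 1/11 · 0 = 0, 3/11 · 1/15 = 1/55, 4/11 · 1/10 = 2/55, 1/11 · 1/15 = 1/165, 2/11 · 0 = 0; with total 2/33.
Dividing through by the total gives posterior P(r = 1 | data) = 0, P(r = 2 | data) = 3/10, P(r = 3 | data) = 3/5, P(r = 4 | data) = 1/10, P(r = 5 | data) = 0.
Averaging over the posterior, P(black next | data) = (0)(3/10) + (1/2)(3/5) + (1)(1/10) = 2/5.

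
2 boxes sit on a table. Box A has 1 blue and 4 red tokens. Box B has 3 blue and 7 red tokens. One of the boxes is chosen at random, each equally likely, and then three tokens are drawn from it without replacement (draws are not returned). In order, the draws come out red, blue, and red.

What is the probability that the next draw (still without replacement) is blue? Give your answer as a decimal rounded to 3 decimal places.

0.133

Under each hypothesis, the probability of the observed sequence is: P(data | box A) = (4/5)(1/4)(3/3) = 1/5; P(data | box B) = (7/10)(3/9)(6/8) = 7/40.
The prior-weighted likelihoods are 1/2 · 1/5 = 1/10, 1/2 · 7/40 = 7/80; summing to 3/16.
The posterior is then P(box A | data) = 8/15, P(box B | data) = 7/15.
Averaging over the posterior, P(blue next | data) = (0)(8/15) + (2/7)(7/15) = 2/15.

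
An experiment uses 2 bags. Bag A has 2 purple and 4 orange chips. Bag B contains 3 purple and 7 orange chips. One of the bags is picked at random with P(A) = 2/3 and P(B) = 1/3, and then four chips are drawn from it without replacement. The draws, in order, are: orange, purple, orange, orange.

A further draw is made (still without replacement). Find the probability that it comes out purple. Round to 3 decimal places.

Under each hypothesis, the probability of the observed sequence is: P(data | bag A) = (4/6)(2/5)(3/4)(2/3) = 2/15; P(data | bag B) = (7/10)(3/9)(6/8)(5/7) = 1/8.
Weighting by the prior gives 2/3 · 2/15 = 4/45, 1/3 · 1/8 = 1/24; these sum to 47/360.
The posterior is then P(bag A | data) = 32/47, P(bag B | data) = 15/47.
So P(purple next | data) = Σ P(purple next | H) P(H | data) = (1/2)(32/47) + (1/3)(15/47) = 21/47.

0.447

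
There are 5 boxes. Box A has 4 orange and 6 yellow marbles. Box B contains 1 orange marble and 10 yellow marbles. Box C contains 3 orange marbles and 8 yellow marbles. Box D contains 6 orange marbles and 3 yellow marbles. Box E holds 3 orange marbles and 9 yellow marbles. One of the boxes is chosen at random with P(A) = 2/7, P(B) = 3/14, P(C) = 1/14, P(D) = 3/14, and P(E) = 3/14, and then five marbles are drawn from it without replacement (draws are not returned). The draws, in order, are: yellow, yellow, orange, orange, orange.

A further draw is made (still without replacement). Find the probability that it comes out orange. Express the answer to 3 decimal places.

0.490

Compute the likelihood of the observed sequence for each case: P(data | box A) = (6/10)(5/9)(4/8)(3/7)(2/6) = 0.02381; P(data | box B) = (10/11)(9/10)(1/9)(0/8) = 0; P(data | box C) = (8/11)(7/10)(3/9)(2/8)(1/7) = 0.0060606; P(data | box D) = (3/9)(2/8)(6/7)(5/6)(4/5) = 0.047619; P(data | box E) = (9/12)(8/11)(3/10)(2/9)(1/8) = 0.0045455.
Multiplying each by its prior: 2/7 · 0.02381 = 0.0068027, 3/14 · 0 = 0, 1/14 · 0.0060606 = 0.0004329, 3/14 · 0.047619 = 0.010204, 3/14 · 0.0045455 = 0.00097403; with total 0.018414.
The posterior is then P(box A | data) = 0.36944, P(box B | data) = 0, P(box C | data) = 0.02351, P(box D | data) = 0.55416, P(box E | data) = 0.052897.
The predictive probability is P(orange next | data) = (1/5)(0.36944) + (0)(0.02351) + (3/4)(0.55416) + (0)(0.052897) = 0.4895.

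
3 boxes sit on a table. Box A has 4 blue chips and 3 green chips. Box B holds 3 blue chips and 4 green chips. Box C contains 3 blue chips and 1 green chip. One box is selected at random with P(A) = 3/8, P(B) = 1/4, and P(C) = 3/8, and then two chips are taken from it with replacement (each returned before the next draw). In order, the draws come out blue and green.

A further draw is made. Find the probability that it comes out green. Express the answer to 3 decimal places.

0.412

For each hypothesis, P(data | H) works out to: P(data | box A) = (4/7)(3/7) = 0.2449; P(data | box B) = (3/7)(4/7) = 0.2449; P(data | box C) = (3/4)(1/4) = 0.1875.
Weighting by the prior gives 3/8 · 0.2449 = 0.091837, 1/4 · 0.2449 = 0.061224, 3/8 · 0.1875 = 0.070312; summing to 0.22337.
The posterior is then P(box A | data) = 0.41113, P(box B | data) = 0.27409, P(box C | data) = 0.31478.
So P(green next | data) = Σ P(green next | H) P(H | data) = (3/7)(0.41113) + (4/7)(0.27409) + (1/4)(0.31478) = 0.41152.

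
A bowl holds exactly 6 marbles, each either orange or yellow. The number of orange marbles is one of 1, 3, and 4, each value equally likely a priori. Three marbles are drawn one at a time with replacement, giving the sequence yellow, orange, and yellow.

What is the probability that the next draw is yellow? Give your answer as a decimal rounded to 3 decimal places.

0.583

The likelihood of the observed sequence under each hypothesis: P(data | r = 1) = (5/6)(1/6)(5/6) = 25/216; P(data | r = 3) = (3/6)(3/6)(3/6) = 1/8; P(data | r = 4) = (2/6)(4/6)(2/6) = 2/27.
The prior-weighted likelihoods are 1/3 · 25/216 = 25/648, 1/3 · 1/8 = 1/24, 1/3 · 2/27 = 2/81; with total 17/162.
Dividing through by the total gives posterior P(r = 1 | data) = 25/68, P(r = 3 | data) = 27/68, P(r = 4 | data) = 4/17.
The predictive probability is P(yellow next | data) = (5/6)(25/68) + (1/2)(27/68) + (1/3)(4/17) = 7/12.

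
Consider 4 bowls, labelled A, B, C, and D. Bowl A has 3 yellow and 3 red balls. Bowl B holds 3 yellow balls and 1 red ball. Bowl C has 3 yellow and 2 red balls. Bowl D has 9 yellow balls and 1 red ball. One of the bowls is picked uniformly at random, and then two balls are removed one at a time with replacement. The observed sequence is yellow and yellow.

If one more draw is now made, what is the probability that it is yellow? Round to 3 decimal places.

0.753

Under each hypothesis, the probability of the observed sequence is: P(data | bowl A) = (3/6)(3/6) = 0.25; P(data | bowl B) = (3/4)(3/4) = 0.5625; P(data | bowl C) = (3/5)(3/5) = 0.36; P(data | bowl D) = (9/10)(9/10) = 0.81.
Multiplying each by its prior: 1/4 · 0.25 = 0.0625, 1/4 · 0.5625 = 0.14062, 1/4 · 0.36 = 0.09, 1/4 · 0.81 = 0.2025; these sum to 0.49562.
Dividing through by the total gives posterior P(bowl A | data) = 0.1261, P(bowl B | data) = 0.28373, P(bowl C | data) = 0.18159, P(bowl D | data) = 0.40858.
Averaging over the posterior, P(yellow next | data) = (1/2)(0.1261) + (3/4)(0.28373) + (3/5)(0.18159) + (9/10)(0.40858) = 0.75252.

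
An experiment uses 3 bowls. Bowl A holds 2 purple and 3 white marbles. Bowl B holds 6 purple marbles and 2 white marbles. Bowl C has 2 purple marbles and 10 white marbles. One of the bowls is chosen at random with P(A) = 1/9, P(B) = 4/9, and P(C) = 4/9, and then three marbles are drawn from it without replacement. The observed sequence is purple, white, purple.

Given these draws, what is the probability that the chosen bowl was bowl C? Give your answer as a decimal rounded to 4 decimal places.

0.0693

Under each hypothesis, the probability of the observed sequence is: P(data | bowl A) = (2/5)(3/4)(1/3) = 0.1; P(data | bowl B) = (6/8)(2/7)(5/6) = 0.17857; P(data | bowl C) = (2/12)(10/11)(1/10) = 0.015152.
Weighting by the prior gives 1/9 · 0.1 = 0.011111, 4/9 · 0.17857 = 0.079365, 4/9 · 0.015152 = 0.006734; with total 0.09721.
Hence P(bowl C | data) = (0.006734) / (0.09721) = 0.069273.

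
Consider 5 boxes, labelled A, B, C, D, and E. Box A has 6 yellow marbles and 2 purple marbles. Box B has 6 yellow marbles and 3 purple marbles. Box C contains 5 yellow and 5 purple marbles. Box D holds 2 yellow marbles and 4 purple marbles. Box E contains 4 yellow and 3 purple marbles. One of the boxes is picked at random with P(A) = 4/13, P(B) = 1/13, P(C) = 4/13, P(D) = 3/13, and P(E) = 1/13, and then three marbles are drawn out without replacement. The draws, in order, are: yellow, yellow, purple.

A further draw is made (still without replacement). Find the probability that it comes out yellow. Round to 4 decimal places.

Under each hypothesis, the probability of the observed sequence is: P(data | box A) = (6/8)(5/7)(2/6) = 0.17857; P(data | box B) = (6/9)(5/8)(3/7) = 0.17857; P(data | box C) = (5/10)(4/9)(5/8) = 0.13889; P(data | box D) = (2/6)(1/5)(4/4) = 0.066667; P(data | box E) = (4/7)(3/6)(3/5) = 0.17143.
Multiplying each by its prior: 4/13 · 0.17857 = 0.054945, 1/13 · 0.17857 = 0.013736, 4/13 · 0.13889 = 0.042735, 3/13 · 0.066667 = 0.015385, 1/13 · 0.17143 = 0.013187; with total 0.13999.
Normalising, the posterior is P(box A | data) = 0.3925, P(box B | data) = 0.098125, P(box C | data) = 0.30528, P(box D | data) = 0.1099, P(box E | data) = 0.0942.
The predictive probability is P(yellow next | data) = (4/5)(0.3925) + (2/3)(0.098125) + (3/7)(0.30528) + (0)(0.1099) + (1/2)(0.0942) = 0.55735.

0.5573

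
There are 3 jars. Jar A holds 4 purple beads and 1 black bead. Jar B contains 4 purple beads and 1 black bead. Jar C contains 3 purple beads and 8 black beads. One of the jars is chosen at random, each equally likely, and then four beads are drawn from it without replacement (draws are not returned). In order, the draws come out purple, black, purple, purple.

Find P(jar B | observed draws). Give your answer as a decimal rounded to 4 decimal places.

0.4925

Under each hypothesis, the probability of the observed sequence is: P(data | jar A) = (4/5)(1/4)(3/3)(2/2) = 1/5; P(data | jar B) = (4/5)(1/4)(3/3)(2/2) = 1/5; P(data | jar C) = (3/11)(8/10)(2/9)(1/8) = 1/165.
Weighting by the prior gives 1/3 · 1/5 = 1/15, 1/3 · 1/5 = 1/15, 1/3 · 1/165 = 1/495; with total 67/495.
So P(jar B | data) = (1/15) / (67/495) = 33/67.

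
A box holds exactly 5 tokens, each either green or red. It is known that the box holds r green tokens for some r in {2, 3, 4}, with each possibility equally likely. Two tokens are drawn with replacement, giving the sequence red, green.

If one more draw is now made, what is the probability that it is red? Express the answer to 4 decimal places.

0.4250

The likelihood of the observed sequence under each hypothesis: P(data | r = 2) = (3/5)(2/5) = 6/25; P(data | r = 3) = (2/5)(3/5) = 6/25; P(data | r = 4) = (1/5)(4/5) = 4/25.
The prior-weighted likelihoods are 1/3 · 6/25 = 2/25, 1/3 · 6/25 = 2/25, 1/3 · 4/25 = 4/75; these sum to 16/75.
Dividing through by the total gives posterior P(r = 2 | data) = 3/8, P(r = 3 | data) = 3/8, P(r = 4 | data) = 1/4.
Averaging over the posterior, P(red next | data) = (3/5)(3/8) + (2/5)(3/8) + (1/5)(1/4) = 17/40.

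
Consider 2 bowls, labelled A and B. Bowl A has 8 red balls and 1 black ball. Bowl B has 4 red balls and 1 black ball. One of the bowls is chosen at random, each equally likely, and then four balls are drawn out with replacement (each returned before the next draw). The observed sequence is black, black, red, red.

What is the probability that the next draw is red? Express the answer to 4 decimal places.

0.8245

The likelihood of the observed sequence under each hypothesis: P(data | bowl A) = (1/9)(1/9)(8/9)(8/9) = 0.0097546; P(data | bowl B) = (1/5)(1/5)(4/5)(4/5) = 0.0256.
The prior-weighted likelihoods are 1/2 · 0.0097546 = 0.0048773, 1/2 · 0.0256 = 0.0128; summing to 0.017677.
Dividing through by the total gives posterior P(bowl A | data) = 0.27591, P(bowl B | data) = 0.72409.
So P(red next | data) = Σ P(red next | H) P(H | data) = (8/9)(0.27591) + (4/5)(0.72409) = 0.82453.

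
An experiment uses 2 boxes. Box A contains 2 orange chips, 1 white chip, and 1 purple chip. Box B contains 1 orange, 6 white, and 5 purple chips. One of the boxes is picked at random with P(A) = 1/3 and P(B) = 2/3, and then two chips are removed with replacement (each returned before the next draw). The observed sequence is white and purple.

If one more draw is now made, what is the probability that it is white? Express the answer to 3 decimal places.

0.467

Compute the likelihood of the observed sequence for each case: P(data | box A) = (1/4)(1/4) = 1/16; P(data | box B) = (6/12)(5/12) = 5/24.
Weighting by the prior gives 1/3 · 1/16 = 1/48, 2/3 · 5/24 = 5/36; these sum to 23/144.
The posterior is then P(box A | data) = 3/23, P(box B | data) = 20/23.
So P(white next | data) = Σ P(white next | H) P(H | data) = (1/4)(3/23) + (1/2)(20/23) = 43/92.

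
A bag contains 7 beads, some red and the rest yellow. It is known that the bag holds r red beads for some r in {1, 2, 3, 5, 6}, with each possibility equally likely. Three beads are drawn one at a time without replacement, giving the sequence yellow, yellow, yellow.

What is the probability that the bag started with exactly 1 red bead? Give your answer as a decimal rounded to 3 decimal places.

Compute the likelihood of the observed sequence for each case: P(data | r = 1) = (6/7)(5/6)(4/5) = 4/7; P(data | r = 2) = (5/7)(4/6)(3/5) = 2/7; P(data | r = 3) = (4/7)(3/6)(2/5) = 4/35; P(data | r = 5) = (2/7)(1/6)(0/5) = 0; P(data | r = 6) = (1/7)(0/6) = 0.
The prior-weighted likelihoods are 1/5 · 4/7 = 4/35, 1/5 · 2/7 = 2/35, 1/5 · 4/35 = 4/175, 1/5 · 0 = 0, 1/5 · 0 = 0; summing to 34/175.
Hence P(r = 1 | data) = (4/35) / (34/175) = 10/17.

0.588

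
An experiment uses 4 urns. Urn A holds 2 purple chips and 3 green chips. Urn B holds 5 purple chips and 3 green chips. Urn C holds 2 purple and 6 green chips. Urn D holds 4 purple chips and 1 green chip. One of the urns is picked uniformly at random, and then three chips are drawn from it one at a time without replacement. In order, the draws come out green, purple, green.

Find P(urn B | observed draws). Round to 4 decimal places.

0.1908

The likelihood of the observed sequence under each hypothesis: P(data | urn A) = (3/5)(2/4)(2/3) = 0.2; P(data | urn B) = (3/8)(5/7)(2/6) = 0.089286; P(data | urn C) = (6/8)(2/7)(5/6) = 0.17857; P(data | urn D) = (1/5)(4/4)(0/3) = 0.
Multiplying each by its prior: 1/4 · 0.2 = 0.05, 1/4 · 0.089286 = 0.022321, 1/4 · 0.17857 = 0.044643, 1/4 · 0 = 0; summing to 0.11696.
By Bayes' rule, P(urn B | data) = (0.022321) / (0.11696) = 0.19084.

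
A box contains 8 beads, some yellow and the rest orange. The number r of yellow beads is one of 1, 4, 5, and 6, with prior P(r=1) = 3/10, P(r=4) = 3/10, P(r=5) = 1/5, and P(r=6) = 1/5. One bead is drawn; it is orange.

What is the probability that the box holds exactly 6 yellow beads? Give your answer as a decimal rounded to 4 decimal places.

For each hypothesis, P(data | H) works out to: P(data | r = 1) = (7/8) = 7/8; P(data | r = 4) = (4/8) = 1/2; P(data | r = 5) = (3/8) = 3/8; P(data | r = 6) = (2/8) = 1/4.
The prior-weighted likelihoods are 3/10 · 7/8 = 21/80, 3/10 · 1/2 = 3/20, 1/5 · 3/8 = 3/40, 1/5 · 1/4 = 1/20; these sum to 43/80.
So P(r = 6 | data) = (1/20) / (43/80) = 4/43.

0.0930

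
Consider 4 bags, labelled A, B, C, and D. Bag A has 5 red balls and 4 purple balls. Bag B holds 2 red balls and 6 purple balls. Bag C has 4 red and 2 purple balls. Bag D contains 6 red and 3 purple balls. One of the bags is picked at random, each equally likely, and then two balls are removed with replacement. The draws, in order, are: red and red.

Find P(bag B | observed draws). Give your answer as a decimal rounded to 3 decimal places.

Compute the likelihood of the observed sequence for each case: P(data | bag A) = (5/9)(5/9) = 0.30864; P(data | bag B) = (2/8)(2/8) = 0.0625; P(data | bag C) = (4/6)(4/6) = 0.44444; P(data | bag D) = (6/9)(6/9) = 0.44444.
Multiplying each by its prior: 1/4 · 0.30864 = 0.07716, 1/4 · 0.0625 = 0.015625, 1/4 · 0.44444 = 0.11111, 1/4 · 0.44444 = 0.11111; summing to 0.31501.
Therefore the posterior P(bag B | data) = (0.015625) / (0.31501) = 0.049602.

0.050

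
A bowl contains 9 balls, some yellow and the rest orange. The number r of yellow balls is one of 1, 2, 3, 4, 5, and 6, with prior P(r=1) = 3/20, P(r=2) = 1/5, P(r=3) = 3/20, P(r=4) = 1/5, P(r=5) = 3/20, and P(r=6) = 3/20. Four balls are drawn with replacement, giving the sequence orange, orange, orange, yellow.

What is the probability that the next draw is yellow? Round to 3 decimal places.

0.328

For each hypothesis, P(data | H) works out to: P(data | r = 1) = (8/9)(8/9)(8/9)(1/9) = 0.078037; P(data | r = 2) = (7/9)(7/9)(7/9)(2/9) = 0.10456; P(data | r = 3) = (6/9)(6/9)(6/9)(3/9) = 0.098765; P(data | r = 4) = (5/9)(5/9)(5/9)(4/9) = 0.076208; P(data | r = 5) = (4/9)(4/9)(4/9)(5/9) = 0.048773; P(data | r = 6) = (3/9)(3/9)(3/9)(6/9) = 0.024691.
The prior-weighted likelihoods are 3/20 · 0.078037 = 0.011706, 1/5 · 0.10456 = 0.020911, 3/20 · 0.098765 = 0.014815, 1/5 · 0.076208 = 0.015242, 3/20 · 0.048773 = 0.007316, 3/20 · 0.024691 = 0.0037037; summing to 0.073693.
The posterior is then P(r = 1 | data) = 0.15884, P(r = 2 | data) = 0.28376, P(r = 3 | data) = 0.20103, P(r = 4 | data) = 0.20683, P(r = 5 | data) = 0.099276, P(r = 6 | data) = 0.050259.
So P(yellow next | data) = Σ P(yellow next | H) P(H | data) = (1/9)(0.15884) + (2/9)(0.28376) + (1/3)(0.20103) + (4/9)(0.20683) + (5/9)(0.099276) + (2/3)(0.050259) = 0.3283.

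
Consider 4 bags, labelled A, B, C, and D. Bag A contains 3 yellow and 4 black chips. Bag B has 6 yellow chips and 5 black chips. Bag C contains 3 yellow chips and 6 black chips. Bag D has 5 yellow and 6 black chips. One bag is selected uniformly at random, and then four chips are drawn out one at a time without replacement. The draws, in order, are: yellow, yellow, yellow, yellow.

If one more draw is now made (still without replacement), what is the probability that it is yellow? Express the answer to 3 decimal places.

0.250

Compute the likelihood of the observed sequence for each case: P(data | bag A) = (3/7)(2/6)(1/5)(0/4) = 0; P(data | bag B) = (6/11)(5/10)(4/9)(3/8) = 1/22; P(data | bag C) = (3/9)(2/8)(1/7)(0/6) = 0; P(data | bag D) = (5/11)(4/10)(3/9)(2/8) = 1/66.
The prior-weighted likelihoods are 1/4 · 0 = 0, 1/4 · 1/22 = 1/88, 1/4 · 0 = 0, 1/4 · 1/66 = 1/264; summing to 1/66.
The posterior is then P(bag A | data) = 0, P(bag B | data) = 3/4, P(bag C | data) = 0, P(bag D | data) = 1/4.
So P(yellow next | data) = Σ P(yellow next | H) P(H | data) = (2/7)(3/4) + (1/7)(1/4) = 1/4.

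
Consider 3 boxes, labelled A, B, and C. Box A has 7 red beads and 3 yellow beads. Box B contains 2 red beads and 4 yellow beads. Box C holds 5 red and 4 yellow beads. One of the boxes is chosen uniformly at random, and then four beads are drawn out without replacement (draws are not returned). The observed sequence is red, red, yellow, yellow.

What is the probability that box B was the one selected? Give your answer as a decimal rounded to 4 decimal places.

Compute the likelihood of the observed sequence for each case: P(data | box A) = (7/10)(6/9)(3/8)(2/7) = 0.05; P(data | box B) = (2/6)(1/5)(4/4)(3/3) = 0.066667; P(data | box C) = (5/9)(4/8)(4/7)(3/6) = 0.079365.
Weighting by the prior gives 1/3 · 0.05 = 0.016667, 1/3 · 0.066667 = 0.022222, 1/3 · 0.079365 = 0.026455; summing to 0.065344.
Therefore the posterior P(box B | data) = (0.022222) / (0.065344) = 0.34008.

0.3401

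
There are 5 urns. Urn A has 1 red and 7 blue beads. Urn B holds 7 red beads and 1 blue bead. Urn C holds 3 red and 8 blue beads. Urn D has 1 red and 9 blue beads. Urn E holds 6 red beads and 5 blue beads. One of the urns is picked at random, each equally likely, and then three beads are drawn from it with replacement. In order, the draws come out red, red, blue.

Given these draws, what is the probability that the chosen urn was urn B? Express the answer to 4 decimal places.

0.3110

Compute the likelihood of the observed sequence for each case: P(data | urn A) = (1/8)(1/8)(7/8) = 0.013672; P(data | urn B) = (7/8)(7/8)(1/8) = 0.095703; P(data | urn C) = (3/11)(3/11)(8/11) = 0.054095; P(data | urn D) = (1/10)(1/10)(9/10) = 0.009; P(data | urn E) = (6/11)(6/11)(5/11) = 0.13524.
Multiplying each by its prior: 1/5 · 0.013672 = 0.0027344, 1/5 · 0.095703 = 0.019141, 1/5 · 0.054095 = 0.010819, 1/5 · 0.009 = 0.0018, 1/5 · 0.13524 = 0.027047; these sum to 0.061541.
By Bayes' rule, P(urn B | data) = (0.019141) / (0.061541) = 0.31102.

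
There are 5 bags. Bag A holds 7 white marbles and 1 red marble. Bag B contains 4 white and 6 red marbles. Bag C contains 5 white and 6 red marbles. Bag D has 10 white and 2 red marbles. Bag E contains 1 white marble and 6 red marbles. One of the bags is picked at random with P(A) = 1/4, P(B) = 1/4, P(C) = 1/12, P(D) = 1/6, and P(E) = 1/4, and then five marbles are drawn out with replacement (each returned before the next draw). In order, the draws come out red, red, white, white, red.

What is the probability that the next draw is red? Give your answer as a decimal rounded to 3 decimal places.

0.617

For each hypothesis, P(data | H) works out to: P(data | bag A) = (1/8)(1/8)(7/8)(7/8)(1/8) = 0.0014954; P(data | bag B) = (6/10)(6/10)(4/10)(4/10)(6/10) = 0.03456; P(data | bag C) = (6/11)(6/11)(5/11)(5/11)(6/11) = 0.03353; P(data | bag D) = (2/12)(2/12)(10/12)(10/12)(2/12) = 0.003215; P(data | bag E) = (6/7)(6/7)(1/7)(1/7)(6/7) = 0.012852.
Weighting by the prior gives 1/4 · 0.0014954 = 0.00037384, 1/4 · 0.03456 = 0.00864, 1/12 · 0.03353 = 0.0027941, 1/6 · 0.003215 = 0.00053584, 1/4 · 0.012852 = 0.0032129; with total 0.015557.
The posterior is then P(bag A | data) = 0.024031, P(bag B | data) = 0.55539, P(bag C | data) = 0.17961, P(bag D | data) = 0.034444, P(bag E | data) = 0.20653.
So P(red next | data) = Σ P(red next | H) P(H | data) = (1/8)(0.024031) + (3/5)(0.55539) + (6/11)(0.17961) + (1/6)(0.034444) + (6/7)(0.20653) = 0.61697.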